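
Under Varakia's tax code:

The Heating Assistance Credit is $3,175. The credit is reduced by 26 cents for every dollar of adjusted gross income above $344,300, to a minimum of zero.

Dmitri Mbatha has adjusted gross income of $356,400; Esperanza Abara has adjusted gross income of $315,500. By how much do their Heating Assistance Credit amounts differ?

$3,146

Dmitri ($356,400): Heating Assistance Credit: 26% of the $12,100 excess over $344,300 is $3,146; credit = $3,175 − $3,146 = $29.
Esperanza ($315,500): Heating Assistance Credit: $315,500 is at or below the $344,300 threshold, so the full $3,175 applies.
Difference: |$29 − $3,175| = $3,146.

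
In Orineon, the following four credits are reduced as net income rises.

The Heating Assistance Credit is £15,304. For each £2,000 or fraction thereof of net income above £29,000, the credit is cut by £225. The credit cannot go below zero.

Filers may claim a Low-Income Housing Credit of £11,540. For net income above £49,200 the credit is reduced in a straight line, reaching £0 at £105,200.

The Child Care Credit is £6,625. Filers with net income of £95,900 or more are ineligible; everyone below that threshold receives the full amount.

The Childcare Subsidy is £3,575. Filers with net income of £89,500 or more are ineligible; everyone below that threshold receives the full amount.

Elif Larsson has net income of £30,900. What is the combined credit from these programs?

£36,819

Heating Assistance Credit: income exceeds £29,000 by £1,900, which is 1 full-or-partial £2,000 increment; reduction = 1 × £225 = £225, leaving £15,079.
Low-Income Housing Credit: £30,900 is at or below the £49,200 threshold, so the full £11,540 applies.
Child Care Credit: £30,900 is below the £95,900 cutoff, so the full £6,625 applies.
Childcare Subsidy: £30,900 is below the £89,500 cutoff, so the full £3,575 applies.
Total: £15,079 + £11,540 + £6,625 + £3,575 = £36,819.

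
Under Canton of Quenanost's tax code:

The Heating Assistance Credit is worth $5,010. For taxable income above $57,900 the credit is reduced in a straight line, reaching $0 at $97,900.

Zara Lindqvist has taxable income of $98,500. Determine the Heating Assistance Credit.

$0

Heating Assistance Credit: $98,500 is at or above $97,900, so the credit is $0.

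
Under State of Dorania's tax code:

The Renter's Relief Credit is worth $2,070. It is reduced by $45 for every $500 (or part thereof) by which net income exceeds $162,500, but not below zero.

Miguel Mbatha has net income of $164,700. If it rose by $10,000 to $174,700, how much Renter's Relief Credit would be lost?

At $164,700 — income exceeds $162,500 by $2,200, which is 5 full-or-partial $500 increments; reduction = 5 × $45 = $225, leaving $1,845.
At $174,700 — income exceeds $162,500 by $12,200, which is 25 full-or-partial $500 increments; reduction = 25 × $45 = $1,125, leaving $945.
Lost: $1,845 − $945 = $900.

$900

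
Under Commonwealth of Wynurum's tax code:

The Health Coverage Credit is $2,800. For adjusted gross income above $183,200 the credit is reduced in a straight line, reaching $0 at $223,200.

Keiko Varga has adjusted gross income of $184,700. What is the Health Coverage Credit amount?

Health Coverage Credit: $184,700 is $1,500 into a $40,000 phase-out range, leaving 38,500/40,000 of the credit: $2,800 × 38,500/40,000 = $2,695.

$2,695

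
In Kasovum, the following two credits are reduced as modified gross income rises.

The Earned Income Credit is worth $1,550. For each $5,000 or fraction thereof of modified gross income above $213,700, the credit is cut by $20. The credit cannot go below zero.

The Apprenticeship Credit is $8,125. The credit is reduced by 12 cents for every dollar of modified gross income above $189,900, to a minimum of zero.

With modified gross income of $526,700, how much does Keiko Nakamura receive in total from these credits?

$290

Earned Income Credit: income exceeds $213,700 by $313,000, which is 63 full-or-partial $5,000 increments; reduction = 63 × $20 = $1,260, leaving $290.
Apprenticeship Credit: 12% of the $336,800 excess over $189,900 is $40,416 ≥ base, so the credit is $0.
Total: $290 + $0 = $290.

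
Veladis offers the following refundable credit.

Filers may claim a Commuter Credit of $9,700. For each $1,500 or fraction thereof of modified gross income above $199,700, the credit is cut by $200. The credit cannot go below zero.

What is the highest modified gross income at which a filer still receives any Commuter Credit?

After 48 increments the reduction is 48 × $200 = $9,600, leaving $100; one more increment wipes it out. Increment 48 ends at excess 48 × $1,500 = $72,000, so the highest qualifying income is $199,700 + $72,000 = $271,700.

$271,700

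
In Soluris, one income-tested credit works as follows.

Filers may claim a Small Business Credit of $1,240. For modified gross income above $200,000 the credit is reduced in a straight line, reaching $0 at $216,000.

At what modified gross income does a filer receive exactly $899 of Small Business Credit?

$899 is 899/1,240 of the full $1,240, so 341/1,240 of the $16,000 range has been used: income = $200,000 + $16,000 × 341/1,240 = $204,400.

$204,400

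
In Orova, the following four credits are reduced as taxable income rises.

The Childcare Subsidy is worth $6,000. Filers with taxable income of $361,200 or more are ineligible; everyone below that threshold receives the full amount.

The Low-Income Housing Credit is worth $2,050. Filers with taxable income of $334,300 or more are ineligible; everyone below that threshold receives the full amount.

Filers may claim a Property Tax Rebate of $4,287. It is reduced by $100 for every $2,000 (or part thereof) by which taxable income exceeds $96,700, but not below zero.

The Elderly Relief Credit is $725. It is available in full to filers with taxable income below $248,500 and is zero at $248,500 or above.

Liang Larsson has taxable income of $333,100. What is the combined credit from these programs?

Childcare Subsidy: $333,100 is below the $361,200 cutoff, so the full $6,000 applies.
Low-Income Housing Credit: $333,100 is below the $334,300 cutoff, so the full $2,050 applies.
Property Tax Rebate: income exceeds $96,700 by $236,400 → 119 increments × $100 = $11,900 ≥ base, so the credit is $0.
Elderly Relief Credit: $333,100 meets or exceeds the $248,500 cutoff, so the credit is $0.
Total: $6,000 + $2,050 + $0 + $0 = $8,050.

$8,050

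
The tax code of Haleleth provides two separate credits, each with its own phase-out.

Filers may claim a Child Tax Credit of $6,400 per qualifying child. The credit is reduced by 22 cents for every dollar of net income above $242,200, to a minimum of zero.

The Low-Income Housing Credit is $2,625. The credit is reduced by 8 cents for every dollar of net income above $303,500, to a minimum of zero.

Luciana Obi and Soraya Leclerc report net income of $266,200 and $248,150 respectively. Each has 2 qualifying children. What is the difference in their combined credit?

Luciana ($266,200): Child Tax Credit: base = 2 × $6,400 = $12,800. 22% of the $24,000 excess over $242,200 is $5,280; credit = $12,800 − $5,280 = $7,520. Low-Income Housing Credit: $266,200 is at or below the $303,500 threshold, so the full $2,625 applies. total $7,520 + $2,625 = $10,145
Soraya ($248,150): Child Tax Credit: base = 2 × $6,400 = $12,800. 22% of the $5,950 excess over $242,200 is $1,309; credit = $12,800 − $1,309 = $11,491. Low-Income Housing Credit: $248,150 is at or below the $303,500 threshold, so the full $2,625 applies. total $11,491 + $2,625 = $14,116
Difference: |$10,145 − $14,116| = $3,971.

$3,971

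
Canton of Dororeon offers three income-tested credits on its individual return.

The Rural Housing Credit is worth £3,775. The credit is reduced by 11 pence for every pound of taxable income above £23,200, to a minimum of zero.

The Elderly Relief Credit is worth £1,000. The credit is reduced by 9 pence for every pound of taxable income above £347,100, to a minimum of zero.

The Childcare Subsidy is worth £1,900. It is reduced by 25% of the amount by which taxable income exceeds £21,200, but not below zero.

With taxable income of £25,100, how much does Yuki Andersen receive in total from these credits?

£5,491

Rural Housing Credit: 11% of the £1,900 excess over £23,200 is £209; credit = £3,775 − £209 = £3,566.
Elderly Relief Credit: £25,100 is at or below the £347,100 threshold, so the full £1,000 applies.
Childcare Subsidy: 25% of the £3,900 excess over £21,200 is £975; credit = £1,900 − £975 = £925.
Total: £3,566 + £1,000 + £925 = £5,491.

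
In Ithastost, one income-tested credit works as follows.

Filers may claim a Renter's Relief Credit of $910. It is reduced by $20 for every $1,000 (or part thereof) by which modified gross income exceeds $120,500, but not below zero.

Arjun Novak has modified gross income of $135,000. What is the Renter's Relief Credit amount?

Renter's Relief Credit: income exceeds $120,500 by $14,500, which is 15 full-or-partial $1,000 increments; reduction = 15 × $20 = $300, leaving $610.

$610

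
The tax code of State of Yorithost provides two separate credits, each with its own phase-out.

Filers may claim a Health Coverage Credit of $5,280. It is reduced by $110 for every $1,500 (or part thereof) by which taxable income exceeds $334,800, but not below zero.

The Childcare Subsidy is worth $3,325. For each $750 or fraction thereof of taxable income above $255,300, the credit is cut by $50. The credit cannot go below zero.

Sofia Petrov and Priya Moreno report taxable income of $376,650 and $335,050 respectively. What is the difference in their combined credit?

$2,970

Sofia ($376,650): Health Coverage Credit: income exceeds $334,800 by $41,850, which is 28 full-or-partial $1,500 increments; reduction = 28 × $110 = $3,080, leaving $2,200. Childcare Subsidy: income exceeds $255,300 by $121,350 → 162 increments × $50 = $8,100 ≥ base, so the credit is $0. total $2,200 + $0 = $2,200
Priya ($335,050): Health Coverage Credit: income exceeds $334,800 by $250, which is 1 full-or-partial $1,500 increment; reduction = 1 × $110 = $110, leaving $5,170. Childcare Subsidy: income exceeds $255,300 by $79,750 → 107 increments × $50 = $5,350 ≥ base, so the credit is $0. total $5,170 + $0 = $5,170
Difference: |$2,200 − $5,170| = $2,970.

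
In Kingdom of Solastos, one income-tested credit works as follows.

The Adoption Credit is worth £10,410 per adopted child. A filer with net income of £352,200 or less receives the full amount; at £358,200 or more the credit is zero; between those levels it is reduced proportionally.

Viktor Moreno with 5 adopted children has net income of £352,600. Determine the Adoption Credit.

£48,580

Adoption Credit: base = 5 × £10,410 = £52,050. £352,600 is £400 into a £6,000 phase-out range, leaving 5,600/6,000 of the credit: £52,050 × 5,600/6,000 = £48,580.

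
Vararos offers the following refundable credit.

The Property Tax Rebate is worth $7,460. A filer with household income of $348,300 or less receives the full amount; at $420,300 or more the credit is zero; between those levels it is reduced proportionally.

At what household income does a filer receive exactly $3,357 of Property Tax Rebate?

$3,357 is 3,357/7,460 of the full $7,460, so 4,103/7,460 of the $72,000 range has been used: income = $348,300 + $72,000 × 4,103/7,460 = $387,900.

$387,900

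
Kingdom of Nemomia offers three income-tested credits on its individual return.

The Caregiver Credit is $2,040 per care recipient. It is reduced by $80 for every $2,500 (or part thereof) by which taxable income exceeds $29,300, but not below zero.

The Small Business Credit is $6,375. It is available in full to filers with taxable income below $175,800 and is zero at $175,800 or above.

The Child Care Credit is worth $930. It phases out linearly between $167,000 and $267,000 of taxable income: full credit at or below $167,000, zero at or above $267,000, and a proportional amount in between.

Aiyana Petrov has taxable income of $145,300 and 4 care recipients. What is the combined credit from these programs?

Caregiver Credit: base = 4 × $2,040 = $8,160. income exceeds $29,300 by $116,000, which is 47 full-or-partial $2,500 increments; reduction = 47 × $80 = $3,760, leaving $4,400.
Small Business Credit: $145,300 is below the $175,800 cutoff, so the full $6,375 applies.
Child Care Credit: $145,300 is at or below the $167,000 threshold, so the full $930 applies.
Total: $4,400 + $6,375 + $930 = $11,705.

$11,705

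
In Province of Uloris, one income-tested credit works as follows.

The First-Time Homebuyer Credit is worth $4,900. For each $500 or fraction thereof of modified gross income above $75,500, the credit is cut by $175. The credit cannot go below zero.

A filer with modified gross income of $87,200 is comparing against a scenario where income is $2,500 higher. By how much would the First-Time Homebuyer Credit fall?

At $87,200 — income exceeds $75,500 by $11,700, which is 24 full-or-partial $500 increments; reduction = 24 × $175 = $4,200, leaving $700.
At $89,700 — income exceeds $75,500 by $14,200 → 29 increments × $175 = $5,075 ≥ base, so the credit is $0.
Lost: $700 − $0 = $700.

$700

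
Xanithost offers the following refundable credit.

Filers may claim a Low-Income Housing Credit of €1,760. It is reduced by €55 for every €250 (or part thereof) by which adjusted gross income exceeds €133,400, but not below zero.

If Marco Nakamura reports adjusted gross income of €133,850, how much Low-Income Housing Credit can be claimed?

€1,650

Low-Income Housing Credit: income exceeds €133,400 by €450, which is 2 full-or-partial €250 increments; reduction = 2 × €55 = €110, leaving €1,650.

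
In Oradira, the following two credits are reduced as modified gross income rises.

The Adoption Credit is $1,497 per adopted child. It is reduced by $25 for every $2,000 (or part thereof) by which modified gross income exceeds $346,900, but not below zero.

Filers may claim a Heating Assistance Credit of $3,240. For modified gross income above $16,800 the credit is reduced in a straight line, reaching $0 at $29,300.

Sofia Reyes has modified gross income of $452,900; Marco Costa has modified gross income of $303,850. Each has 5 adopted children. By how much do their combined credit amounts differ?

Sofia ($452,900): Adoption Credit: base = 5 × $1,497 = $7,485. income exceeds $346,900 by $106,000, which is 53 full-or-partial $2,000 increments; reduction = 53 × $25 = $1,325, leaving $6,160. Heating Assistance Credit: $452,900 is at or above $29,300, so the credit is $0. total $6,160 + $0 = $6,160
Marco ($303,850): Adoption Credit: base = 5 × $1,497 = $7,485. $303,850 is at or below the $346,900 threshold, so the full $7,485 applies. Heating Assistance Credit: $303,850 is at or above $29,300, so the credit is $0. total $7,485 + $0 = $7,485
Difference: |$6,160 − $7,485| = $1,325.

$1,325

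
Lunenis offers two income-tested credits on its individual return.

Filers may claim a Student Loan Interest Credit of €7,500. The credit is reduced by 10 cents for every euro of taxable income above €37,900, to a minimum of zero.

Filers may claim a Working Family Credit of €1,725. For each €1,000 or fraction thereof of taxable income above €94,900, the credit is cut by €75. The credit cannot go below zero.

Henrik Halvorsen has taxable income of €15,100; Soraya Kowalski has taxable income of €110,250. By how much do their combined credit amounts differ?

€8,435

Henrik (€15,100): Student Loan Interest Credit: €15,100 is at or below the €37,900 threshold, so the full €7,500 applies. Working Family Credit: €15,100 is at or below the €94,900 threshold, so the full €1,725 applies. total €7,500 + €1,725 = €9,225
Soraya (€110,250): Student Loan Interest Credit: 10% of the €72,350 excess over €37,900 is €7,235; credit = €7,500 − €7,235 = €265. Working Family Credit: income exceeds €94,900 by €15,350, which is 16 full-or-partial €1,000 increments; reduction = 16 × €75 = €1,200, leaving €525. total €265 + €525 = €790
Difference: |€9,225 − €790| = €8,435.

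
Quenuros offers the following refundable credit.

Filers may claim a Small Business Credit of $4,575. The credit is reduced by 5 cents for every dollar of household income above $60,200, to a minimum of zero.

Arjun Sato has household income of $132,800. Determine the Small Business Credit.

Small Business Credit: 5% of the $72,600 excess over $60,200 is $3,630; credit = $4,575 − $3,630 = $945.

$945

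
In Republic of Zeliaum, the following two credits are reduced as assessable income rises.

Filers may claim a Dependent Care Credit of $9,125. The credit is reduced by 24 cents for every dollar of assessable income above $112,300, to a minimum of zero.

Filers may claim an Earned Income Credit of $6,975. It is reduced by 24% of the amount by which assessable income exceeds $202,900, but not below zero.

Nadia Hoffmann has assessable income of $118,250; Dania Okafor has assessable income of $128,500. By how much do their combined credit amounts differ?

Nadia ($118,250): Dependent Care Credit: 24% of the $5,950 excess over $112,300 is $1,428; credit = $9,125 − $1,428 = $7,697. Earned Income Credit: $118,250 is at or below the $202,900 threshold, so the full $6,975 applies. total $7,697 + $6,975 = $14,672
Dania ($128,500): Dependent Care Credit: 24% of the $16,200 excess over $112,300 is $3,888; credit = $9,125 − $3,888 = $5,237. Earned Income Credit: $128,500 is at or below the $202,900 threshold, so the full $6,975 applies. total $5,237 + $6,975 = $12,212
Difference: |$14,672 − $12,212| = $2,460.

$2,460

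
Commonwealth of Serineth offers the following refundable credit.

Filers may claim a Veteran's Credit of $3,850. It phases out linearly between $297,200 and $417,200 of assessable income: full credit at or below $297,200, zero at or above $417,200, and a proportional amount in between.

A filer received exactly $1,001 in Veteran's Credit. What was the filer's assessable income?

$386,000

$1,001 is 1,001/3,850 of the full $3,850, so 2,849/3,850 of the $120,000 range has been used: income = $297,200 + $120,000 × 2,849/3,850 = $386,000.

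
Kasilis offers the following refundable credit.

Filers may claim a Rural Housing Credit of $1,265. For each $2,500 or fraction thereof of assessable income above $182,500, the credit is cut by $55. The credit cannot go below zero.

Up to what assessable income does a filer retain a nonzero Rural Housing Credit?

After 22 increments the reduction is 22 × $55 = $1,210, leaving $55; one more increment wipes it out. Increment 22 ends at excess 22 × $2,500 = $55,000, so the highest qualifying income is $182,500 + $55,000 = $237,500.

$237,500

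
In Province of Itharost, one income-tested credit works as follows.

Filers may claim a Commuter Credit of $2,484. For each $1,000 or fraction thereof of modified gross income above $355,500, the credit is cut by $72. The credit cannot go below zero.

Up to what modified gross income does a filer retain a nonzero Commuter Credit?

$389,500

After 34 increments the reduction is 34 × $72 = $2,448, leaving $36; one more increment wipes it out. Increment 34 ends at excess 34 × $1,000 = $34,000, so the highest qualifying income is $355,500 + $34,000 = $389,500.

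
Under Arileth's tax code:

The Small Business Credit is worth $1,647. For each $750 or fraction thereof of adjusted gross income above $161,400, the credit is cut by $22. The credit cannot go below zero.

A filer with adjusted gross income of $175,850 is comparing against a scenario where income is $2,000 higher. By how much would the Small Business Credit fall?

$44

At $175,850 — income exceeds $161,400 by $14,450, which is 20 full-or-partial $750 increments; reduction = 20 × $22 = $440, leaving $1,207.
At $177,850 — income exceeds $161,400 by $16,450, which is 22 full-or-partial $750 increments; reduction = 22 × $22 = $484, leaving $1,163.
Lost: $1,207 − $1,163 = $44.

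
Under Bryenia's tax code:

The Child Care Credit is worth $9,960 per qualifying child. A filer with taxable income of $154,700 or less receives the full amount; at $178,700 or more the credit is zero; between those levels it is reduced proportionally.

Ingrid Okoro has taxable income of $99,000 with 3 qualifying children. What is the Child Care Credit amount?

$29,880

Child Care Credit: base = 3 × $9,960 = $29,880. $99,000 is at or below the $154,700 threshold, so the full $29,880 applies.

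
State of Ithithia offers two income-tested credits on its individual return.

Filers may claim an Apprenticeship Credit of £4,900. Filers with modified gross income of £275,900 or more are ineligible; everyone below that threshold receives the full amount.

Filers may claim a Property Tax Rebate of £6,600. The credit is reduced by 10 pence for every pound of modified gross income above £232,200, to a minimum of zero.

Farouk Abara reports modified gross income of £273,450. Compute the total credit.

£7,375

Apprenticeship Credit: £273,450 is below the £275,900 cutoff, so the full £4,900 applies.
Property Tax Rebate: 10% of the £41,250 excess over £232,200 is £4,125; credit = £6,600 − £4,125 = £2,475.
Total: £4,900 + £2,475 = £7,375.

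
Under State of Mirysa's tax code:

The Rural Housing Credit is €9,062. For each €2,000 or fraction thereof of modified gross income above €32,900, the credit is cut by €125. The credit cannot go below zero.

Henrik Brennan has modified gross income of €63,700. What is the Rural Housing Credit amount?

Rural Housing Credit: income exceeds €32,900 by €30,800, which is 16 full-or-partial €2,000 increments; reduction = 16 × €125 = €2,000, leaving €7,062.

€7,062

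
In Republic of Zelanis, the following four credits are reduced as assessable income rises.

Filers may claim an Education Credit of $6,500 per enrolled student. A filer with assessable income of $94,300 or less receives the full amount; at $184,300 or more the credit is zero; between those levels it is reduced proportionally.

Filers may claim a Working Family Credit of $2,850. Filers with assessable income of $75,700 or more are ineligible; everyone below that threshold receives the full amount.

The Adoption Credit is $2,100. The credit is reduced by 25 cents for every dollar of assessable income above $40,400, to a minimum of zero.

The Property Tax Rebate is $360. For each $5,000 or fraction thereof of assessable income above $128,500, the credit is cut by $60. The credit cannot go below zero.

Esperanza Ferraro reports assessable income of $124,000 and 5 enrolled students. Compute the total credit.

Education Credit: base = 5 × $6,500 = $32,500. $124,000 is $29,700 into a $90,000 phase-out range, leaving 60,300/90,000 of the credit: $32,500 × 60,300/90,000 = $21,775.
Working Family Credit: $124,000 meets or exceeds the $75,700 cutoff, so the credit is $0.
Adoption Credit: 25% of the $83,600 excess over $40,400 is $20,900 ≥ base, so the credit is $0.
Property Tax Rebate: $124,000 is at or below the $128,500 threshold, so the full $360 applies.
Total: $21,775 + $0 + $0 + $360 = $22,135.

$22,135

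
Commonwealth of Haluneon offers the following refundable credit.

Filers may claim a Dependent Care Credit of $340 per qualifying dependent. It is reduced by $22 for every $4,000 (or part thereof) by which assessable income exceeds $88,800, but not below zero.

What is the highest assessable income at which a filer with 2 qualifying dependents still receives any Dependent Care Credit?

Full credit = 2 × $340 = $680.
After 30 increments the reduction is 30 × $22 = $660, leaving $20; one more increment wipes it out. Increment 30 ends at excess 30 × $4,000 = $120,000, so the highest qualifying income is $88,800 + $120,000 = $208,800.

$208,800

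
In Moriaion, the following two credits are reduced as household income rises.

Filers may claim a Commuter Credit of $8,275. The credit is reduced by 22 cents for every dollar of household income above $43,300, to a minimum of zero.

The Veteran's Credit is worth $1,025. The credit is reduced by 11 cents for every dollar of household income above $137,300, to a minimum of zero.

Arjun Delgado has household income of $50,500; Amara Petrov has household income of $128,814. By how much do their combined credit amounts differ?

Arjun ($50,500): Commuter Credit: 22% of the $7,200 excess over $43,300 is $1,584; credit = $8,275 − $1,584 = $6,691. Veteran's Credit: $50,500 is at or below the $137,300 threshold, so the full $1,025 applies. total $6,691 + $1,025 = $7,716
Amara ($128,814): Commuter Credit: 22% of the $85,514 excess over $43,300 is $18,813.08 ≥ base, so the credit is $0. Veteran's Credit: $128,814 is at or below the $137,300 threshold, so the full $1,025 applies. total $0 + $1,025 = $1,025
Difference: |$7,716 − $1,025| = $6,691.

$6,691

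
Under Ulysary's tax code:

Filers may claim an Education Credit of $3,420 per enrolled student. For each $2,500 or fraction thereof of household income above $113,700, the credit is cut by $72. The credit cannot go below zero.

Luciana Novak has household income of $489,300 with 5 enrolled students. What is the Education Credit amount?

$6,228

Education Credit: base = 5 × $3,420 = $17,100. income exceeds $113,700 by $375,600, which is 151 full-or-partial $2,500 increments; reduction = 151 × $72 = $10,872, leaving $6,228.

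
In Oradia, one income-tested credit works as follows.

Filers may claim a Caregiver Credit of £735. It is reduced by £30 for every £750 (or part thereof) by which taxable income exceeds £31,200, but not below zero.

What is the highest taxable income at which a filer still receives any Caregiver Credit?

£49,200

After 24 increments the reduction is 24 × £30 = £720, leaving £15; one more increment wipes it out. Increment 24 ends at excess 24 × £750 = £18,000, so the highest qualifying income is £31,200 + £18,000 = £49,200.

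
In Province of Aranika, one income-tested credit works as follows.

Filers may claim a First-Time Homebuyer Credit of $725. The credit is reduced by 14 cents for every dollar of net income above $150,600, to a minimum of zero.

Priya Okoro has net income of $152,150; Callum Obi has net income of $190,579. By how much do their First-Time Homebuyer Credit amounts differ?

Priya ($152,150): First-Time Homebuyer Credit: 14% of the $1,550 excess over $150,600 is $217; credit = $725 − $217 = $508.
Callum ($190,579): First-Time Homebuyer Credit: 14% of the $39,979 excess over $150,600 is $5,597.06 ≥ base, so the credit is $0.
Difference: |$508 − $0| = $508.

$508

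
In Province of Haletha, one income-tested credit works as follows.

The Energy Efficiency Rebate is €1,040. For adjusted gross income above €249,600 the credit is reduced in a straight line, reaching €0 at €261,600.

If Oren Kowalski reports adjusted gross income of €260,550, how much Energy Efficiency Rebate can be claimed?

Energy Efficiency Rebate: €260,550 is €10,950 into a €12,000 phase-out range, leaving 1,050/12,000 of the credit: €1,040 × 1,050/12,000 = €91.

€91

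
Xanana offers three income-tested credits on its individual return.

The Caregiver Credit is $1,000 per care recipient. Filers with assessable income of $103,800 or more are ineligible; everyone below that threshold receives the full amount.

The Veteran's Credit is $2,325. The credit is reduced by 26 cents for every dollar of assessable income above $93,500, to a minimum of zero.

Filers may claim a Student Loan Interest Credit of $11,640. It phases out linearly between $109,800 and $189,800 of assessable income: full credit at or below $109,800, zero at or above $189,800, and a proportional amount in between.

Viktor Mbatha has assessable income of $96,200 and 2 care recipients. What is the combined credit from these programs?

Caregiver Credit: base = 2 × $1,000 = $2,000. $96,200 is below the $103,800 cutoff, so the full $2,000 applies.
Veteran's Credit: 26% of the $2,700 excess over $93,500 is $702; credit = $2,325 − $702 = $1,623.
Student Loan Interest Credit: $96,200 is at or below the $109,800 threshold, so the full $11,640 applies.
Total: $2,000 + $1,623 + $11,640 = $15,263.

$15,263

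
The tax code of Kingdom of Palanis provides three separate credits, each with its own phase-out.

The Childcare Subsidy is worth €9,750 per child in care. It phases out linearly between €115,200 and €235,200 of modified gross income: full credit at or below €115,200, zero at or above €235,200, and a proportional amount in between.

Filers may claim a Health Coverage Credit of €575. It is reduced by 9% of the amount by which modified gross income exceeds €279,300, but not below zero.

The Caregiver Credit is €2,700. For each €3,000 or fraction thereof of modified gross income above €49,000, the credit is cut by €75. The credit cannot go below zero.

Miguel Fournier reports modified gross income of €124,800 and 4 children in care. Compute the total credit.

€37,205

Childcare Subsidy: base = 4 × €9,750 = €39,000. €124,800 is €9,600 into a €120,000 phase-out range, leaving 110,400/120,000 of the credit: €39,000 × 110,400/120,000 = €35,880.
Health Coverage Credit: €124,800 is at or below the €279,300 threshold, so the full €575 applies.
Caregiver Credit: income exceeds €49,000 by €75,800, which is 26 full-or-partial €3,000 increments; reduction = 26 × €75 = €1,950, leaving €750.
Total: €35,880 + €575 + €750 = €37,205.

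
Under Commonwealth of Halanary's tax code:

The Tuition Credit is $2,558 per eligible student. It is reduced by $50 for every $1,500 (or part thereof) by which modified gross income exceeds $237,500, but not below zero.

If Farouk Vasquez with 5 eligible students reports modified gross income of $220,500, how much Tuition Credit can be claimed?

$12,790

Tuition Credit: base = 5 × $2,558 = $12,790. $220,500 is at or below the $237,500 threshold, so the full $12,790 applies.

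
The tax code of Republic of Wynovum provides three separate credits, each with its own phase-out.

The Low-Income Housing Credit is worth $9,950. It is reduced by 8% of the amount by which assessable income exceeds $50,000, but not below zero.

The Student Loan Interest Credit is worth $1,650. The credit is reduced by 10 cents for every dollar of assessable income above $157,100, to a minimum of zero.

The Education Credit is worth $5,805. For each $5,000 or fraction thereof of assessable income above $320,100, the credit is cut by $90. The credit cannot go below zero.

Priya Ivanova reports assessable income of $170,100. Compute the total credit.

Low-Income Housing Credit: 8% of the $120,100 excess over $50,000 is $9,608; credit = $9,950 − $9,608 = $342.
Student Loan Interest Credit: 10% of the $13,000 excess over $157,100 is $1,300; credit = $1,650 − $1,300 = $350.
Education Credit: $170,100 is at or below the $320,100 threshold, so the full $5,805 applies.
Total: $342 + $350 + $5,805 = $6,497.

$6,497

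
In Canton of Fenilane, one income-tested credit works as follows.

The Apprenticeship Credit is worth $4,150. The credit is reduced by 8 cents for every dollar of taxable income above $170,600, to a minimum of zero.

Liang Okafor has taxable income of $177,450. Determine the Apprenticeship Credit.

$3,602

Apprenticeship Credit: 8% of the $6,850 excess over $170,600 is $548; credit = $4,150 − $548 = $3,602.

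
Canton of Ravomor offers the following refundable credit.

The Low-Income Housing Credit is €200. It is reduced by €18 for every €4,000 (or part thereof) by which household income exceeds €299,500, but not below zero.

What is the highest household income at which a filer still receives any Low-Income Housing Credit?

€343,500

After 11 increments the reduction is 11 × €18 = €198, leaving €2; one more increment wipes it out. Increment 11 ends at excess 11 × €4,000 = €44,000, so the highest qualifying income is €299,500 + €44,000 = €343,500.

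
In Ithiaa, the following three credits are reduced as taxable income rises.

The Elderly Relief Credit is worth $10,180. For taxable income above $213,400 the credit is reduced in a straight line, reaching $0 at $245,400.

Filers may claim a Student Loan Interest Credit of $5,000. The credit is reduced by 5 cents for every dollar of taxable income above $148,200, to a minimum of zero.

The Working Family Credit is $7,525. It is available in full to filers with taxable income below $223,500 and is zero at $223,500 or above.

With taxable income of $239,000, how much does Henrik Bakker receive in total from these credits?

$2,496

Elderly Relief Credit: $239,000 is $25,600 into a $32,000 phase-out range, leaving 6,400/32,000 of the credit: $10,180 × 6,400/32,000 = $2,036.
Student Loan Interest Credit: 5% of the $90,800 excess over $148,200 is $4,540; credit = $5,000 − $4,540 = $460.
Working Family Credit: $239,000 meets or exceeds the $223,500 cutoff, so the credit is $0.
Total: $2,036 + $460 + $0 = $2,496.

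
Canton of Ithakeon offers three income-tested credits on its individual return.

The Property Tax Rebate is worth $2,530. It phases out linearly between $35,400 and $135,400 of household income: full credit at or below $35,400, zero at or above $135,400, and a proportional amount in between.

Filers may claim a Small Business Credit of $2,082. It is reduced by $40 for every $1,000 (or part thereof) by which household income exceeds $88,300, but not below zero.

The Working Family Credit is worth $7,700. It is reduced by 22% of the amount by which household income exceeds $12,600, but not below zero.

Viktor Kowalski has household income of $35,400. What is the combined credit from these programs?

Property Tax Rebate: $35,400 is at or below the $35,400 threshold, so the full $2,530 applies.
Small Business Credit: $35,400 is at or below the $88,300 threshold, so the full $2,082 applies.
Working Family Credit: 22% of the $22,800 excess over $12,600 is $5,016; credit = $7,700 − $5,016 = $2,684.
Total: $2,530 + $2,082 + $2,684 = $7,296.

$7,296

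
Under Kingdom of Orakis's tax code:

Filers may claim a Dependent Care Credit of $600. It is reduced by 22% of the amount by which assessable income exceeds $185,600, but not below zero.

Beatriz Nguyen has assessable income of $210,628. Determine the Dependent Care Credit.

$0

Dependent Care Credit: 22% of the $25,028 excess over $185,600 is $5,506.16 ≥ base, so the credit is $0.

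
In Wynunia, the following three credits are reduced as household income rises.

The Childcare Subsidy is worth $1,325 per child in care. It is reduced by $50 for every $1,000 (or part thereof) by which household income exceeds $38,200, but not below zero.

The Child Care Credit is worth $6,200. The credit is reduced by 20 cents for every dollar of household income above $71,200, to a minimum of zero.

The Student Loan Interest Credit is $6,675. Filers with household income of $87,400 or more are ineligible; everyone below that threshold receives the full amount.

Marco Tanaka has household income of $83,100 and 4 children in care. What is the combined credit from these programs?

Childcare Subsidy: base = 4 × $1,325 = $5,300. income exceeds $38,200 by $44,900, which is 45 full-or-partial $1,000 increments; reduction = 45 × $50 = $2,250, leaving $3,050.
Child Care Credit: 20% of the $11,900 excess over $71,200 is $2,380; credit = $6,200 − $2,380 = $3,820.
Student Loan Interest Credit: $83,100 is below the $87,400 cutoff, so the full $6,675 applies.
Total: $3,050 + $3,820 + $6,675 = $13,545.

$13,545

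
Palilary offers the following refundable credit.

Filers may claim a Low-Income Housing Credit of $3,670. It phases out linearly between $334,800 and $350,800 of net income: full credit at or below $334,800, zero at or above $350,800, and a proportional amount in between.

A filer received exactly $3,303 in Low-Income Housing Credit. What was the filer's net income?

$336,400

$3,303 is 3,303/3,670 of the full $3,670, so 367/3,670 of the $16,000 range has been used: income = $334,800 + $16,000 × 367/3,670 = $336,400.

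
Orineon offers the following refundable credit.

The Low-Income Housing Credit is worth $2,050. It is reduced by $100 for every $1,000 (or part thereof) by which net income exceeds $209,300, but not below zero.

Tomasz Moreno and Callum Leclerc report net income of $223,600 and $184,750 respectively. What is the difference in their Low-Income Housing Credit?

Tomasz ($223,600): Low-Income Housing Credit: income exceeds $209,300 by $14,300, which is 15 full-or-partial $1,000 increments; reduction = 15 × $100 = $1,500, leaving $550.
Callum ($184,750): Low-Income Housing Credit: $184,750 is at or below the $209,300 threshold, so the full $2,050 applies.
Difference: |$550 − $2,050| = $1,500.

$1,500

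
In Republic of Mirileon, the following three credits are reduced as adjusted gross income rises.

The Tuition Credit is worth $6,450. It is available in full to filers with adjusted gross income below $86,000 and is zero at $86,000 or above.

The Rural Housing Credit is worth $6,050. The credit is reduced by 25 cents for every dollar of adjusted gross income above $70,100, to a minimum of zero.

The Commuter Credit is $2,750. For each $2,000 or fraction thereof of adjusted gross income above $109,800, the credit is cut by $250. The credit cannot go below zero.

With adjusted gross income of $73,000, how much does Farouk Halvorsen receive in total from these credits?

$14,525

Tuition Credit: $73,000 is below the $86,000 cutoff, so the full $6,450 applies.
Rural Housing Credit: 25% of the $2,900 excess over $70,100 is $725; credit = $6,050 − $725 = $5,325.
Commuter Credit: $73,000 is at or below the $109,800 threshold, so the full $2,750 applies.
Total: $6,450 + $5,325 + $2,750 = $14,525.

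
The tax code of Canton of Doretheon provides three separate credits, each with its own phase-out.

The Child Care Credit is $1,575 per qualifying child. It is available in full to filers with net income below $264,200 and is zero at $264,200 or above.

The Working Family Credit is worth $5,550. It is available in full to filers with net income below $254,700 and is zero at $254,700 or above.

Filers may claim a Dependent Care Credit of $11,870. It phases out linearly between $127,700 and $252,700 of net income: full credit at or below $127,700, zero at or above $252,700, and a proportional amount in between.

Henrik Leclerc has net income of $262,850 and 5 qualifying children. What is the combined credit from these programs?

$7,875

Child Care Credit: base = 5 × $1,575 = $7,875. $262,850 is below the $264,200 cutoff, so the full $7,875 applies.
Working Family Credit: $262,850 meets or exceeds the $254,700 cutoff, so the credit is $0.
Dependent Care Credit: $262,850 is at or above $252,700, so the credit is $0.
Total: $7,875 + $0 + $0 = $7,875.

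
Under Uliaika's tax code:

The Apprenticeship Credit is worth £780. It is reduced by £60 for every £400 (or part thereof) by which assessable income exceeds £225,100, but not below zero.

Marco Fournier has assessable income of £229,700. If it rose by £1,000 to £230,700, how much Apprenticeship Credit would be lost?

At £229,700 — income exceeds £225,100 by £4,600, which is 12 full-or-partial £400 increments; reduction = 12 × £60 = £720, leaving £60.
At £230,700 — income exceeds £225,100 by £5,600 → 14 increments × £60 = £840 ≥ base, so the credit is £0.
Lost: £60 − £0 = £60.

£60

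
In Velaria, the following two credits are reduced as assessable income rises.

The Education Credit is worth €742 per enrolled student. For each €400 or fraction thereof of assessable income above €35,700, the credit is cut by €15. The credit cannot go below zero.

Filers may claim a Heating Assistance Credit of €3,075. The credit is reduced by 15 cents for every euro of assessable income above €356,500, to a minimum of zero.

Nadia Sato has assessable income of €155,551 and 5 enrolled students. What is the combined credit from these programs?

€3,075

Education Credit: base = 5 × €742 = €3,710. income exceeds €35,700 by €119,851 → 300 increments × €15 = €4,500 ≥ base, so the credit is €0.
Heating Assistance Credit: €155,551 is at or below the €356,500 threshold, so the full €3,075 applies.
Total: €0 + €3,075 = €3,075.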